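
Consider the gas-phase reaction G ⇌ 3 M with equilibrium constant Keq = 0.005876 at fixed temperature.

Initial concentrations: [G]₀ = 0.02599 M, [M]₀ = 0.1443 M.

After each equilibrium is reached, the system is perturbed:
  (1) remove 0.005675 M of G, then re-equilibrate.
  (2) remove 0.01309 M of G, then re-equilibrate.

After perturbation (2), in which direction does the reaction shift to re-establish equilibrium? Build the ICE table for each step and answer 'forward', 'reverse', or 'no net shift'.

Q₀ = 0.1156 vs Keq = 0.005876 ⇒ Q>K, reverse
Step 1:
                    G           M
  Initial     0.02599      0.1443
  Change      0.02569    -0.07708
  Equil       0.05168     0.06722
  solve Keq expr → x = -0.02569; check Q = 0.005876
Then remove 0.005675 M of G.
Step 2:
                    G           M
  Initial     0.04601     0.06722
  Change   7.3750e-04   -0.002212
  Equil       0.04675       0.065
  solve Keq expr → x = -7.3750e-04; check Q = 0.005876
Then remove 0.01309 M of G.
Step 3:
                    G           M
  Initial     0.03366       0.065
  Change     0.001891   -0.005672
  Equil       0.03555     0.05933
  solve Keq expr → x = -0.001891; check Q = 0.005876

Direction: reverse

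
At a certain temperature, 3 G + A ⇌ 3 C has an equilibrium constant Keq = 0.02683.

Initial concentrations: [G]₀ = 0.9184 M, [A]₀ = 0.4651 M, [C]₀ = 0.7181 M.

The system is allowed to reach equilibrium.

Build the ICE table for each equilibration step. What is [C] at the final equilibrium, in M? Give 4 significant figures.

[C]_eq = 0.3291 M

Q₀ = 1.028 vs Keq = 0.02683 ⇒ Q>K, reverse
Step 1:
                    G           A           C
  init         0.9184      0.4651      0.7181
  Δ             0.389      0.1297      -0.389
  eq            1.307      0.5948      0.3291
  solve Keq expr → x = -0.1297; check Q = 0.02683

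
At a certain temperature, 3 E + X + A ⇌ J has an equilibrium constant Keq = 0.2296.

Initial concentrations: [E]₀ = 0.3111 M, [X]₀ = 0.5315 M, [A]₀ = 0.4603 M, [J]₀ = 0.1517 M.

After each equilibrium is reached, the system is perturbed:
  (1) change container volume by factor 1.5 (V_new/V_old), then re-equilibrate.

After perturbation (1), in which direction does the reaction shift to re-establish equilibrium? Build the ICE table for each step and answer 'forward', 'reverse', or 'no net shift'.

Direction: reverse

Q₀ = 20.59 vs Keq = 0.2296 ⇒ Q>K, reverse
Step 1:
                  E         X         A         J
  Initial    0.3111    0.5315    0.4603    0.1517
  Change     0.3713    0.1238    0.1238   -0.1238
  Equil      0.6824    0.6553    0.5841   0.02793
  solve Keq expr → x = -0.1238; check Q = 0.2296
Then change container volume by factor 1.5 (V_new/V_old).
Step 2:
                  E         X         A         J
  Initial    0.4549    0.4368    0.3894   0.01862
  Change    0.04064   0.01355   0.01355  -0.01355
  Equil      0.4956    0.4504    0.4029  0.005072
  solve Keq expr → x = -0.01355; check Q = 0.2296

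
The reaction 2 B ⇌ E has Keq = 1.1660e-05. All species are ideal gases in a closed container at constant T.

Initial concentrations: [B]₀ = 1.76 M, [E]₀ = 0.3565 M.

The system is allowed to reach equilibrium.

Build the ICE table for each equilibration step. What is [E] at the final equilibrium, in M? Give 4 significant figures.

[E]_eq = 7.1301e-05 M

Q₀ = 0.1151 vs Keq = 1.1660e-05 ⇒ Q>K, reverse
Step 1:
                  B         E
  init         1.76    0.3565
  Δ          0.7129   -0.3564
  eq          2.473 7.1301e-05
  solve Keq expr → x = -0.3564; check Q = 1.1660e-05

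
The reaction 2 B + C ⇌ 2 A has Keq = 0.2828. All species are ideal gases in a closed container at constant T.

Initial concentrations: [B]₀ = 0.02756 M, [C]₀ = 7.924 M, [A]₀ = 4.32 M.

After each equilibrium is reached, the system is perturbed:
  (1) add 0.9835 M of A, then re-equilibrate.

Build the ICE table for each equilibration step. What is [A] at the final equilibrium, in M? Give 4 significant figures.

Q₀ = 3101 vs Keq = 0.2828 ⇒ Q>K, reverse
Step 1:
                   B          C          A
  I          0.02756      7.924       4.32
  C            1.662     0.8309     -1.662
  E            1.689      8.755      2.658
  solve Keq expr → x = -0.8309; check Q = 0.2828
Then add 0.9835 M of A.
Step 2:
                   B          C          A
  I            1.689      8.755      3.642
  C            0.369     0.1845     -0.369
  E            2.058      8.939      3.273
  solve Keq expr → x = -0.1845; check Q = 0.2828

[A]_eq = 3.273 M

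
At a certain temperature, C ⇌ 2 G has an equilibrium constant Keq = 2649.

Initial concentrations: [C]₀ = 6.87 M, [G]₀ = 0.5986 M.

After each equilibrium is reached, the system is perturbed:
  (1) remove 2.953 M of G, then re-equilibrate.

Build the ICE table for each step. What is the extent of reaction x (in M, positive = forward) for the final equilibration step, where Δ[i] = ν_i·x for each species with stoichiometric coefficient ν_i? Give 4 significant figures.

Q₀ = 0.05216 vs Keq = 2649 ⇒ Q<K, forward
Step 1:
                   C          G
  Initial       6.87     0.5986
  Change      -6.794      13.59
  Equil      0.07598      14.19
  solve Keq expr → x = 6.794; check Q = 2649
Then remove 2.953 M of G.
Step 2:
                   C          G
  Initial    0.07598      11.23
  Change    -0.02786    0.05573
  Equil      0.04811      11.29
  solve Keq expr → x = 0.02786; check Q = 2649

x = 0.02786 M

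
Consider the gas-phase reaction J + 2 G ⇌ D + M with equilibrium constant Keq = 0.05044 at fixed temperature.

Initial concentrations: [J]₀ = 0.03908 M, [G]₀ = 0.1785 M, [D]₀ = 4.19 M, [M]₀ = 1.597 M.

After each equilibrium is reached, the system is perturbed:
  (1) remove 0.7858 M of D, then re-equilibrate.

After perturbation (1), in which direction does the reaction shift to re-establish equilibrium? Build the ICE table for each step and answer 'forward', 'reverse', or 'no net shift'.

Q₀ = 5374 vs Keq = 0.05044 ⇒ Q>K, reverse
Step 1:
                    J           G           D           M
  I           0.03908      0.1785        4.19       1.597
  C             1.378       2.756      -1.378      -1.378
  E             1.417       2.935       2.812      0.2189
  solve Keq expr → x = -1.378; check Q = 0.05044
Then remove 0.7858 M of D.
Step 2:
                    J           G           D           M
  I             1.417       2.935       2.026      0.2189
  C           -0.0488    -0.09761      0.0488      0.0488
  E             1.368       2.837       2.075      0.2677
  solve Keq expr → x = 0.0488; check Q = 0.05044

Direction: forward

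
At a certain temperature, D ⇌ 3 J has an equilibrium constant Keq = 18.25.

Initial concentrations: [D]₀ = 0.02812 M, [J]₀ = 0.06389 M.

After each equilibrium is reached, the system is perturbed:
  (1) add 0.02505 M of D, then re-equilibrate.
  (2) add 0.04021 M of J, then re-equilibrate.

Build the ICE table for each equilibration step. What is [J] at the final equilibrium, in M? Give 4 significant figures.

Q₀ = 0.009274 vs Keq = 18.25 ⇒ Q<K, forward
Step 1:
                    D           J
  init        0.02812     0.06389
  Δ          -0.02794     0.08383
  eq       1.7663e-04      0.1477
  solve Keq expr → x = 0.02794; check Q = 18.25
Then add 0.02505 M of D.
Step 2:
                    D           J
  init        0.02523      0.1477
  Δ          -0.02463     0.07389
  eq       5.9636e-04      0.2216
  solve Keq expr → x = 0.02463; check Q = 18.25
Then add 0.04021 M of J.
Step 3:
                    D           J
  init     5.9636e-04      0.2618
  Δ        3.7448e-04   -0.001123
  eq       9.7084e-04      0.2607
  solve Keq expr → x = -3.7448e-04; check Q = 18.25

[J]_eq = 0.2607 M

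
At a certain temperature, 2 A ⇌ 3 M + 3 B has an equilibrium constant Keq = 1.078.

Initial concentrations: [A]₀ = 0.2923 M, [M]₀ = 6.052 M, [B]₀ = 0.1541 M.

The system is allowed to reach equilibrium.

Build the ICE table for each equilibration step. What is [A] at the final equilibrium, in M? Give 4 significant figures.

[A]_eq = 0.3394 M

Q₀ = 9.494 vs Keq = 1.078 ⇒ Q>K, reverse
Step 1:
                   A          M          B
  init        0.2923      6.052     0.1541
  Δ          0.04712   -0.07069   -0.07069
  eq          0.3394      5.981    0.08341
  solve Keq expr → x = -0.02356; check Q = 1.078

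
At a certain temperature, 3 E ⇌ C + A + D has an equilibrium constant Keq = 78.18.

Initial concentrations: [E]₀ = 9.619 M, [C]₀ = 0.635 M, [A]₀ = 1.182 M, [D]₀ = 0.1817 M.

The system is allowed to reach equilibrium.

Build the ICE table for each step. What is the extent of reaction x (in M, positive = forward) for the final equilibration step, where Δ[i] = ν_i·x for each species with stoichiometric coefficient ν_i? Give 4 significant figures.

x = 2.928 M

Q₀ = 1.5323e-04 vs Keq = 78.18 ⇒ Q<K, forward
Step 1:
                   E          C          A          D
  init         9.619      0.635      1.182     0.1817
  Δ           -8.784      2.928      2.928      2.928
  eq          0.8351      3.563       4.11       3.11
  solve Keq expr → x = 2.928; check Q = 78.18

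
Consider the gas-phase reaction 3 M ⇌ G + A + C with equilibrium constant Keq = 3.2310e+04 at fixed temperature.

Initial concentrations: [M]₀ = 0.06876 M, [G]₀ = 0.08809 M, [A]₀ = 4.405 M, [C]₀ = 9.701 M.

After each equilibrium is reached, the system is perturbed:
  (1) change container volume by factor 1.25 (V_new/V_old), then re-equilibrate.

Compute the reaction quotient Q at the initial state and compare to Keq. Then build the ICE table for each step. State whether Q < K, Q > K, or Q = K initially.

Q₀ = 1.1579e+04 vs Keq = 3.2310e+04 ⇒ Q<K, forward
Step 1:
                   M          G          A          C
  Initial    0.06876    0.08809      4.405      9.701
  Change    -0.01876   0.006252   0.006252   0.006252
  Equil         0.05    0.09434      4.411      9.707
  solve Keq expr → x = 0.006252; check Q = 3.2310e+04
Then change container volume by factor 1.25 (V_new/V_old).
Step 2:
                   M          G          A          C
  Initial       0.04    0.07547      3.529      7.766
  Change           0          0          0          0
  Equil         0.04    0.07547      3.529      7.766
  solve Keq expr → x = 0; check Q = 3.2310e+04

Q₀ = 1.1579e+04; Q < K (proceeds forward)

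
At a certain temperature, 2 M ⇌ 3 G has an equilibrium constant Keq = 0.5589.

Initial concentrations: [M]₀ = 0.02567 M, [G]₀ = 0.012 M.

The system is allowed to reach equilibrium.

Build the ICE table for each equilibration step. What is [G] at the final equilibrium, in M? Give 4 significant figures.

Q₀ = 0.002622 vs Keq = 0.5589 ⇒ Q<K, forward
Step 1:
                    M           G
  Initial     0.02567       0.012
  Change     -0.01634     0.02451
  Equil      0.009331     0.03651
  solve Keq expr → x = 0.00817; check Q = 0.5589

[G]_eq = 0.03651 M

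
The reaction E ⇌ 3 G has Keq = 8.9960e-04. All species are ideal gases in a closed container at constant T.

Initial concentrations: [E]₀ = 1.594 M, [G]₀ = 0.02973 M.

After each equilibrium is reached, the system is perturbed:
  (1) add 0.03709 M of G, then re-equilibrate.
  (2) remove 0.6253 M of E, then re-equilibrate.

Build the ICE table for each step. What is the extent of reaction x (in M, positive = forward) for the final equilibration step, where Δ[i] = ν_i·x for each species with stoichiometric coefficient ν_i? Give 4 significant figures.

Q₀ = 1.6485e-05 vs Keq = 8.9960e-04 ⇒ Q<K, forward
Step 1:
                    E           G
  init          1.594     0.02973
  Δ          -0.02746     0.08238
  eq            1.567      0.1121
  solve Keq expr → x = 0.02746; check Q = 8.9960e-04
Then add 0.03709 M of G.
Step 2:
                    E           G
  init          1.567      0.1492
  Δ           0.01227     -0.0368
  eq            1.579      0.1124
  solve Keq expr → x = -0.01227; check Q = 8.9960e-04
Then remove 0.6253 M of E.
Step 3:
                    E           G
  init         0.9535      0.1124
  Δ          0.005734     -0.0172
  eq           0.9592      0.0952
  solve Keq expr → x = -0.005734; check Q = 8.9960e-04

x = -0.005734 M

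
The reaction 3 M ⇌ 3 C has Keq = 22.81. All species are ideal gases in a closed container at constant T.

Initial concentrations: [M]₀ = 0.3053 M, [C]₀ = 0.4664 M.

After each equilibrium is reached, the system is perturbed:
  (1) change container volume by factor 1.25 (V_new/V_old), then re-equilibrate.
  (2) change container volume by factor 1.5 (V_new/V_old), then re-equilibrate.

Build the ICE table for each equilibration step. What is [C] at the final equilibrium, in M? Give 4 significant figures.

[C]_eq = 0.3043 M

Q₀ = 3.565 vs Keq = 22.81 ⇒ Q<K, forward
Step 1:
                  M         C
  I          0.3053    0.4664
  C         -0.1041    0.1041
  E          0.2012    0.5705
  solve Keq expr → x = 0.03471; check Q = 22.81
Then change container volume by factor 1.25 (V_new/V_old).
Step 2:
                  M         C
  I          0.1609    0.4564
  C               0         0
  E          0.1609    0.4564
  solve Keq expr → x = 0; check Q = 22.81
Then change container volume by factor 1.5 (V_new/V_old).
Step 3:
                  M         C
  I          0.1073    0.3043
  C               0         0
  E          0.1073    0.3043
  solve Keq expr → x = 0; check Q = 22.81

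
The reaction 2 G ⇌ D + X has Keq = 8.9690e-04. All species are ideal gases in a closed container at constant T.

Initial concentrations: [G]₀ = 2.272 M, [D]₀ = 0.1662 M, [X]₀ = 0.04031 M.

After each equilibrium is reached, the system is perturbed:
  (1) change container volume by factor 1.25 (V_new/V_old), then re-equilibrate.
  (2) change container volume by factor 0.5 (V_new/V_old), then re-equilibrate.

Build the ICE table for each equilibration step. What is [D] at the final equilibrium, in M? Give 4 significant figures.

Q₀ = 0.001298 vs Keq = 8.9690e-04 ⇒ Q>K, reverse
Step 1:
                   G          D          X
  Initial      2.272     0.1662    0.04031
  Change     0.02023   -0.01012   -0.01012
  Equil        2.292     0.1561    0.03019
  solve Keq expr → x = -0.01012; check Q = 8.9690e-04
Then change container volume by factor 1.25 (V_new/V_old).
Step 2:
                   G          D          X
  Initial      1.834     0.1249    0.02415
  Change           0          0          0
  Equil        1.834     0.1249    0.02415
  solve Keq expr → x = 0; check Q = 8.9690e-04
Then change container volume by factor 0.5 (V_new/V_old).
Step 3:
                   G          D          X
  Initial      3.668     0.2497    0.04831
  Change           0          0          0
  Equil        3.668     0.2497    0.04831
  solve Keq expr → x = 0; check Q = 8.9690e-04

[D]_eq = 0.2497 M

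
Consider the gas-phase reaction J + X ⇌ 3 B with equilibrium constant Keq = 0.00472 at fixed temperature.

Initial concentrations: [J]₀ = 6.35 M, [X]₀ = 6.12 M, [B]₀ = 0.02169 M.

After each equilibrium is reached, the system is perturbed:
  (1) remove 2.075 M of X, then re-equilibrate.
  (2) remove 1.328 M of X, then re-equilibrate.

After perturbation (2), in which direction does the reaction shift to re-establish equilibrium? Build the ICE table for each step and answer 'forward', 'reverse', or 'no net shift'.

Q₀ = 2.6258e-07 vs Keq = 0.00472 ⇒ Q<K, forward
Step 1:
                  J         X         B
  Initial      6.35      6.12   0.02169
  Change    -0.1785   -0.1785    0.5356
  Equil       6.171     5.941    0.5573
  solve Keq expr → x = 0.1785; check Q = 0.00472
Then remove 2.075 M of X.
Step 2:
                  J         X         B
  Initial     6.171     3.866    0.5573
  Change    0.02424   0.02424  -0.07271
  Equil       6.196     3.891    0.4846
  solve Keq expr → x = -0.02424; check Q = 0.00472
Then remove 1.328 M of X.
Step 3:
                  J         X         B
  Initial     6.196     2.563    0.4846
  Change    0.02046   0.02046  -0.06137
  Equil       6.216     2.583    0.4232
  solve Keq expr → x = -0.02046; check Q = 0.00472

Direction: reverse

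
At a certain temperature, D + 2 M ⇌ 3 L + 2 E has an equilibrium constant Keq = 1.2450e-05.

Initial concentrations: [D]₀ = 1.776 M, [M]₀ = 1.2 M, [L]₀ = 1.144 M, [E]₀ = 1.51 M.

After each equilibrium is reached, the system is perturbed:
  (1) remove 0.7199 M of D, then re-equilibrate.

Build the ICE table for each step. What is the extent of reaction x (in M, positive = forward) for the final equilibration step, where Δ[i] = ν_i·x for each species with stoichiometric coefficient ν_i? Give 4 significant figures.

Q₀ = 1.335 vs Keq = 1.2450e-05 ⇒ Q>K, reverse
Step 1:
                   D          M          L          E
  I            1.776        1.2      1.144       1.51
  C           0.3632     0.7264      -1.09    -0.7264
  E            2.139      1.926     0.0544     0.7836
  solve Keq expr → x = -0.3632; check Q = 1.2450e-05
Then remove 0.7199 M of D.
Step 2:
                   D          M          L          E
  I            1.419      1.926     0.0544     0.7836
  C         0.002225   0.004449  -0.006674  -0.004449
  E            1.422      1.931    0.04772     0.7791
  solve Keq expr → x = -0.002225; check Q = 1.2450e-05

x = -0.002225 M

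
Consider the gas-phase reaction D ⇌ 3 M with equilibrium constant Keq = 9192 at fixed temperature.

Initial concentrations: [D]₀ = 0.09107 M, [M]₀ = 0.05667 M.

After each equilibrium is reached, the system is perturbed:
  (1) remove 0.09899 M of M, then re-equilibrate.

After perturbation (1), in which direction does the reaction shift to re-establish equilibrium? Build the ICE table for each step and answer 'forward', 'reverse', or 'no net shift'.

Direction: forward

Q₀ = 0.001998 vs Keq = 9192 ⇒ Q<K, forward
Step 1:
                  D         M
  init      0.09107   0.05667
  Δ        -0.09107    0.2732
  eq      3.9049e-06    0.3299
  solve Keq expr → x = 0.09107; check Q = 9192
Then remove 0.09899 M of M.
Step 2:
                  D         M
  init    3.9049e-06    0.2309
  Δ       -2.5659e-06 7.6977e-06
  eq      1.3390e-06    0.2309
  solve Keq expr → x = 2.5659e-06; check Q = 9192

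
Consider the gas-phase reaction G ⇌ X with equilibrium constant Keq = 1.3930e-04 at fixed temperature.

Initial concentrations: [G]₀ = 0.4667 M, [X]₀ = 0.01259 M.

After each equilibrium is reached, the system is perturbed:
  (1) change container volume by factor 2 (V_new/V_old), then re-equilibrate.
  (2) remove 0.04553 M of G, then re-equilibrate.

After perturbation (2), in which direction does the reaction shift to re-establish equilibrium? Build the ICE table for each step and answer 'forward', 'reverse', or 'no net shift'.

Q₀ = 0.02698 vs Keq = 1.3930e-04 ⇒ Q>K, reverse
Step 1:
                  G         X
  Initial    0.4667   0.01259
  Change    0.01252  -0.01252
  Equil      0.4792 6.6756e-05
  solve Keq expr → x = -0.01252; check Q = 1.3930e-04
Then change container volume by factor 2 (V_new/V_old).
Step 2:
                  G         X
  Initial    0.2396 3.3378e-05
  Change          0         0
  Equil      0.2396 3.3378e-05
  solve Keq expr → x = 0; check Q = 1.3930e-04
Then remove 0.04553 M of G.
Step 3:
                  G         X
  Initial    0.1941 3.3378e-05
  Change  6.3414e-06 -6.3414e-06
  Equil      0.1941 2.7036e-05
  solve Keq expr → x = -6.3414e-06; check Q = 1.3930e-04

Direction: reverse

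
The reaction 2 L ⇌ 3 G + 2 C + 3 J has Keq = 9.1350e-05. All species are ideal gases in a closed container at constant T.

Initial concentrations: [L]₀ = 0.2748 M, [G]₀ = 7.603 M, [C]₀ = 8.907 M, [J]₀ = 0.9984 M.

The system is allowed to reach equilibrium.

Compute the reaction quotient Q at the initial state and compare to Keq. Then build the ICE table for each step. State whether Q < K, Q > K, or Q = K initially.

Q₀ = 4.5951e+05; Q > K (proceeds reverse)

Q₀ = 4.5951e+05 vs Keq = 9.1350e-05 ⇒ Q>K, reverse
Step 1:
                   L          G          C          J
  I           0.2748      7.603      8.907     0.9984
  C           0.6645    -0.9968    -0.6645    -0.9968
  E           0.9393      6.606      8.242   0.001602
  solve Keq expr → x = -0.3323; check Q = 9.1350e-05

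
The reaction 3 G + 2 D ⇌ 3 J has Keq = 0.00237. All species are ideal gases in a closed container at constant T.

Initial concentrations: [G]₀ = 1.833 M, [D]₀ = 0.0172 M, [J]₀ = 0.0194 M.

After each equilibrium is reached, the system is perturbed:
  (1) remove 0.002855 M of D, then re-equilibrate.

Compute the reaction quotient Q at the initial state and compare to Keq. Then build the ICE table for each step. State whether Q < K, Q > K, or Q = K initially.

Q₀ = 0.004007 vs Keq = 0.00237 ⇒ Q>K, reverse
Step 1:
                  G         D         J
  I           1.833    0.0172    0.0194
  C        0.002187  0.001458 -0.002187
  E           1.835   0.01866   0.01721
  solve Keq expr → x = -7.2916e-04; check Q = 0.00237
Then remove 0.002855 M of D.
Step 2:
                  G         D         J
  I           1.835    0.0158   0.01721
  C        0.001254 8.3616e-04 -0.001254
  E           1.836   0.01664   0.01596
  solve Keq expr → x = -4.1808e-04; check Q = 0.00237

Q₀ = 0.004007; Q > K (proceeds reverse)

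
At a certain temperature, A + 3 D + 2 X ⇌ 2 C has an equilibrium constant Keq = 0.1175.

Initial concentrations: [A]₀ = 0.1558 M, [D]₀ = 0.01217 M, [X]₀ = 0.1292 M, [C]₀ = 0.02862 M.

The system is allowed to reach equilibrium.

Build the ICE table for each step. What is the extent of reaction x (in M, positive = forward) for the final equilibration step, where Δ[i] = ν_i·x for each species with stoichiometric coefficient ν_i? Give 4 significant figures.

x = -0.01417 M

Q₀ = 1.7473e+05 vs Keq = 0.1175 ⇒ Q>K, reverse
Step 1:
                   A          D          X          C
  init        0.1558    0.01217     0.1292    0.02862
  Δ          0.01417     0.0425    0.02834   -0.02834
  eq            0.17    0.05467     0.1575 2.8460e-04
  solve Keq expr → x = -0.01417; check Q = 0.1175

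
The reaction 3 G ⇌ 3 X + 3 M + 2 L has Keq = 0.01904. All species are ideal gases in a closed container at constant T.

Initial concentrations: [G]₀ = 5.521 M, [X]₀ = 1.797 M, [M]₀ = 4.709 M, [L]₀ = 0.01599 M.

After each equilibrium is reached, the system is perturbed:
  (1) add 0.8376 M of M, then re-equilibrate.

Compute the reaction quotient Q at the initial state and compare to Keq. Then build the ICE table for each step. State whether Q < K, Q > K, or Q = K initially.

Q₀ = 9.2061e-04; Q < K (proceeds forward)

Q₀ = 9.2061e-04 vs Keq = 0.01904 ⇒ Q<K, forward
Step 1:
                    G           X           M           L
  I             5.521       1.797       4.709     0.01599
  C          -0.07427     0.07427     0.07427     0.04951
  E             5.447       1.871       4.783      0.0655
  solve Keq expr → x = 0.02476; check Q = 0.01904
Then add 0.8376 M of M.
Step 2:
                    G           X           M           L
  I             5.447       1.871       5.621      0.0655
  C           0.01911    -0.01911    -0.01911    -0.01274
  E             5.466       1.852       5.602     0.05276
  solve Keq expr → x = -0.00637; check Q = 0.01904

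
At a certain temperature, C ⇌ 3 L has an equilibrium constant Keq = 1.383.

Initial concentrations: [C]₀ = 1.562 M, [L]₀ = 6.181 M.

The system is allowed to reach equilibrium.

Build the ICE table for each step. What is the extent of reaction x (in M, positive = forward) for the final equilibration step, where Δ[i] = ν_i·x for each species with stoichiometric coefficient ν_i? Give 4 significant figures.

x = -1.52 M

Q₀ = 151.2 vs Keq = 1.383 ⇒ Q>K, reverse
Step 1:
                    C           L
  init          1.562       6.181
  Δ              1.52       -4.56
  eq            3.082       1.621
  solve Keq expr → x = -1.52; check Q = 1.383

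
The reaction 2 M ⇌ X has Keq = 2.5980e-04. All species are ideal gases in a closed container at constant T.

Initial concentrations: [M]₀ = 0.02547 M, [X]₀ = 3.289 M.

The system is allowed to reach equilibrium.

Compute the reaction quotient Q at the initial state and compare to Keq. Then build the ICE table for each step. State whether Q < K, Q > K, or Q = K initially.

Q₀ = 5070 vs Keq = 2.5980e-04 ⇒ Q>K, reverse
Step 1:
                  M         X
  I         0.02547     3.289
  C           6.555    -3.278
  E           6.581   0.01125
  solve Keq expr → x = -3.278; check Q = 2.5980e-04

Q₀ = 5070; Q > K (proceeds reverse)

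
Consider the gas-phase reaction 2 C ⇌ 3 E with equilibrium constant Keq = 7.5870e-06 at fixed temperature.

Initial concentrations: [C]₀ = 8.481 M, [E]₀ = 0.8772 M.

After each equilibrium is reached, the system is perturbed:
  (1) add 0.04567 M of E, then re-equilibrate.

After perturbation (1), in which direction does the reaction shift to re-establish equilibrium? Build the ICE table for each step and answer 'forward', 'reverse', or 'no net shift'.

Direction: reverse

Q₀ = 0.009384 vs Keq = 7.5870e-06 ⇒ Q>K, reverse
Step 1:
                    C           E
  I             8.481      0.8772
  C            0.5281     -0.7921
  E             9.009     0.08508
  solve Keq expr → x = -0.264; check Q = 7.5870e-06
Then add 0.04567 M of E.
Step 2:
                    C           E
  I             9.009      0.1307
  C           0.03032    -0.04548
  E             9.039     0.08527
  solve Keq expr → x = -0.01516; check Q = 7.5870e-06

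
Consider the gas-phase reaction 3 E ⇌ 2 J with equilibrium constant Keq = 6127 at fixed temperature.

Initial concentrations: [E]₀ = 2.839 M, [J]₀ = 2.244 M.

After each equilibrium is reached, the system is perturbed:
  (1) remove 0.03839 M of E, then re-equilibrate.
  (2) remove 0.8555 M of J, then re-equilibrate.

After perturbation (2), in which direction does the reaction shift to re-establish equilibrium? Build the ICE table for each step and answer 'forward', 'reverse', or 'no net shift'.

Direction: forward

Q₀ = 0.2201 vs Keq = 6127 ⇒ Q<K, forward
Step 1:
                    E           J
  I             2.839       2.244
  C              -2.7         1.8
  E            0.1387       4.044
  solve Keq expr → x = 0.9001; check Q = 6127
Then remove 0.03839 M of E.
Step 2:
                    E           J
  I            0.1003       4.044
  C           0.03781    -0.02521
  E            0.1381       4.019
  solve Keq expr → x = -0.0126; check Q = 6127
Then remove 0.8555 M of J.
Step 3:
                    E           J
  I            0.1381       3.163
  C          -0.02004     0.01336
  E            0.1181       3.177
  solve Keq expr → x = 0.006681; check Q = 6127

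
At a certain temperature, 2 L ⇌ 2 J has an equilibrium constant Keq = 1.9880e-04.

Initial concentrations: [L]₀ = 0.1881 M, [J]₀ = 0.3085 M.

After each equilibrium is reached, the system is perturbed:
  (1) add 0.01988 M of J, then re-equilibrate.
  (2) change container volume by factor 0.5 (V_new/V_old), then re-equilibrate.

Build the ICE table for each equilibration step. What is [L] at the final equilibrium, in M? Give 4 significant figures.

[L]_eq = 1.019 M

Q₀ = 2.69 vs Keq = 1.9880e-04 ⇒ Q>K, reverse
Step 1:
                    L           J
  I            0.1881      0.3085
  C            0.3016     -0.3016
  E            0.4897    0.006905
  solve Keq expr → x = -0.1508; check Q = 1.9880e-04
Then add 0.01988 M of J.
Step 2:
                    L           J
  I            0.4897     0.02678
  C            0.0196     -0.0196
  E            0.5093    0.007181
  solve Keq expr → x = -0.009802; check Q = 1.9880e-04
Then change container volume by factor 0.5 (V_new/V_old).
Step 3:
                    L           J
  I             1.019     0.01436
  C                 0           0
  E             1.019     0.01436
  solve Keq expr → x = 0; check Q = 1.9880e-04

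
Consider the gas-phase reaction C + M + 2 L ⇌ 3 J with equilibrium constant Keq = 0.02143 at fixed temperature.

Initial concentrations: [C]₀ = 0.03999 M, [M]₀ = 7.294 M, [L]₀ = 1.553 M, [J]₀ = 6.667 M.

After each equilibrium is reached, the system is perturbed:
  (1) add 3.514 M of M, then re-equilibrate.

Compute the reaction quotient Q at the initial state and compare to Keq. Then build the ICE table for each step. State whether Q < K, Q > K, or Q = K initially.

Q₀ = 421.2 vs Keq = 0.02143 ⇒ Q>K, reverse
Step 1:
                    C           M           L           J
  Initial     0.03999       7.294       1.553       6.667
  Change        1.587       1.587       3.174      -4.761
  Equil         1.627       8.881       4.727       1.906
  solve Keq expr → x = -1.587; check Q = 0.02143
Then add 3.514 M of M.
Step 2:
                    C           M           L           J
  Initial       1.627        12.4       4.727       1.906
  Change     -0.05472    -0.05472     -0.1094      0.1642
  Equil         1.572       12.34       4.618        2.07
  solve Keq expr → x = 0.05472; check Q = 0.02143

Q₀ = 421.2; Q > K (proceeds reverse)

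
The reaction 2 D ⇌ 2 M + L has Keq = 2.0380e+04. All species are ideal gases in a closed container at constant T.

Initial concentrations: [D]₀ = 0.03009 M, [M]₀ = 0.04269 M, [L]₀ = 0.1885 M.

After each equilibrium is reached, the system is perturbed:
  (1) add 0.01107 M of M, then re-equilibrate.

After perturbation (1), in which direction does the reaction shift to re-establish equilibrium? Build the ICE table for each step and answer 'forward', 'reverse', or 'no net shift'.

Q₀ = 0.3794 vs Keq = 2.0380e+04 ⇒ Q<K, forward
Step 1:
                   D          M          L
  Initial    0.03009    0.04269     0.1885
  Change    -0.02986    0.02986    0.01493
  Equil   2.2922e-04    0.07255     0.2034
  solve Keq expr → x = 0.01493; check Q = 2.0380e+04
Then add 0.01107 M of M.
Step 2:
                   D          M          L
  Initial 2.2922e-04    0.08362     0.2034
  Change  3.4853e-05 -3.4853e-05 -1.7427e-05
  Equil   2.6407e-04    0.08359     0.2034
  solve Keq expr → x = -1.7427e-05; check Q = 2.0380e+04

Direction: reverse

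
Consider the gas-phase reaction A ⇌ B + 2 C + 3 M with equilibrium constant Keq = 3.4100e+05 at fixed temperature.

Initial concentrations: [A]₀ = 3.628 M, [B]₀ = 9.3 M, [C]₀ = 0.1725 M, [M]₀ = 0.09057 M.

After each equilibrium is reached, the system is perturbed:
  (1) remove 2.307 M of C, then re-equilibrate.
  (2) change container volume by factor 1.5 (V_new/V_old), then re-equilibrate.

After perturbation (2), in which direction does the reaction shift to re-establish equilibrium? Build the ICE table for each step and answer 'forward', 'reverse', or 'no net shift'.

Direction: forward

Q₀ = 5.6669e-05 vs Keq = 3.4100e+05 ⇒ Q<K, forward
Step 1:
                   A          B          C          M
  init         3.628        9.3     0.1725    0.09057
  Δ           -2.844      2.844      5.688      8.532
  eq          0.7841      12.14       5.86      8.622
  solve Keq expr → x = 2.844; check Q = 3.4100e+05
Then remove 2.307 M of C.
Step 2:
                   A          B          C          M
  init        0.7841      12.14      3.553      8.622
  Δ          -0.2711     0.2711     0.5421     0.8132
  eq           0.513      12.42      4.096      9.436
  solve Keq expr → x = 0.2711; check Q = 3.4100e+05
Then change container volume by factor 1.5 (V_new/V_old).
Step 3:
                   A          B          C          M
  init         0.342      8.277       2.73       6.29
  Δ          -0.2508     0.2508     0.5015     0.7523
  eq         0.09124      8.527      3.232      7.043
  solve Keq expr → x = 0.2508; check Q = 3.4100e+05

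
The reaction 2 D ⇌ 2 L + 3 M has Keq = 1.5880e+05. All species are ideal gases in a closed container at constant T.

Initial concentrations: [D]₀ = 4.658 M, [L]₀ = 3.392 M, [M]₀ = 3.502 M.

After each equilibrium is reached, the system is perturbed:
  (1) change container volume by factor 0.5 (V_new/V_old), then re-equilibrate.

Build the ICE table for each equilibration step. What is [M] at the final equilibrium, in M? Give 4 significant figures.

[M]_eq = 17.29 M

Q₀ = 22.78 vs Keq = 1.5880e+05 ⇒ Q<K, forward
Step 1:
                   D          L          M
  init         4.658      3.392      3.502
  Δ           -4.095      4.095      6.143
  eq          0.5628      7.487      9.645
  solve Keq expr → x = 2.048; check Q = 1.5880e+05
Then change container volume by factor 0.5 (V_new/V_old).
Step 2:
                   D          L          M
  init         1.126      14.97      19.29
  Δ            1.335     -1.335     -2.002
  eq            2.46      13.64      17.29
  solve Keq expr → x = -0.6674; check Q = 1.5880e+05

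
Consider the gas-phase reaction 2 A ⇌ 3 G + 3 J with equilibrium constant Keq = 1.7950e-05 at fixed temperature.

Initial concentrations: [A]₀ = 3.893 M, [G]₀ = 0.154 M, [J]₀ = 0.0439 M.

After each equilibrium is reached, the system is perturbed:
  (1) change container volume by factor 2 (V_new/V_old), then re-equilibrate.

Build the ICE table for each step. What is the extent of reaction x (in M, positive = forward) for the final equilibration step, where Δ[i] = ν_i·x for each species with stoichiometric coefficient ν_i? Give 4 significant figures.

x = 0.02377 M

Q₀ = 2.0389e-08 vs Keq = 1.7950e-05 ⇒ Q<K, forward
Step 1:
                    A           G           J
  Initial       3.893       0.154      0.0439
  Change      -0.1061      0.1592      0.1592
  Equil         3.787      0.3132      0.2031
  solve Keq expr → x = 0.05307; check Q = 1.7950e-05
Then change container volume by factor 2 (V_new/V_old).
Step 2:
                    A           G           J
  Initial       1.893      0.1566      0.1016
  Change     -0.04754     0.07132     0.07132
  Equil         1.846      0.2279      0.1729
  solve Keq expr → x = 0.02377; check Q = 1.7950e-05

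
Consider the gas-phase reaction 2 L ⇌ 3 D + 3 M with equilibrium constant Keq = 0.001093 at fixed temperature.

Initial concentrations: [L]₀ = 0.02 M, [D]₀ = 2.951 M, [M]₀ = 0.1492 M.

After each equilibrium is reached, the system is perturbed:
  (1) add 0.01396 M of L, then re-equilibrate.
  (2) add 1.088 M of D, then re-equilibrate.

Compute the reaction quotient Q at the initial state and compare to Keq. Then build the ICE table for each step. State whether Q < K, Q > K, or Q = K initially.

Q₀ = 213.4 vs Keq = 0.001093 ⇒ Q>K, reverse
Step 1:
                   L          D          M
  Initial       0.02      2.951     0.1492
  Change     0.09373    -0.1406    -0.1406
  Equil       0.1137       2.81   0.008604
  solve Keq expr → x = -0.04687; check Q = 0.001093
Then add 0.01396 M of L.
Step 2:
                   L          D          M
  Initial     0.1277       2.81   0.008604
  Change  -4.4441e-04 6.6661e-04 6.6661e-04
  Equil       0.1272      2.811    0.00927
  solve Keq expr → x = 2.2220e-04; check Q = 0.001093
Then add 1.088 M of D.
Step 3:
                   L          D          M
  Initial     0.1272      3.899    0.00927
  Change    0.001682  -0.002524  -0.002524
  Equil       0.1289      3.897   0.006747
  solve Keq expr → x = -8.4122e-04; check Q = 0.001093

Q₀ = 213.4; Q > K (proceeds reverse)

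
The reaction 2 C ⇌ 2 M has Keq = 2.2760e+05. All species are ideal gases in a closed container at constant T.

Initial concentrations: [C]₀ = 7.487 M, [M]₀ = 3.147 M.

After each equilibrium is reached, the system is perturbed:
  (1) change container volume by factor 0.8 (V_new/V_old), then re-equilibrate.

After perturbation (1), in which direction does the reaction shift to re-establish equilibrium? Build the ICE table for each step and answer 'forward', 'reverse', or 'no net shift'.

Q₀ = 0.1767 vs Keq = 2.2760e+05 ⇒ Q<K, forward
Step 1:
                    C           M
  init          7.487       3.147
  Δ            -7.465       7.465
  eq          0.02224       10.61
  solve Keq expr → x = 3.732; check Q = 2.2760e+05
Then change container volume by factor 0.8 (V_new/V_old).
Step 2:
                    C           M
  init         0.0278       13.26
  Δ                 0           0
  eq           0.0278       13.26
  solve Keq expr → x = 0; check Q = 2.2760e+05

Direction: no net shift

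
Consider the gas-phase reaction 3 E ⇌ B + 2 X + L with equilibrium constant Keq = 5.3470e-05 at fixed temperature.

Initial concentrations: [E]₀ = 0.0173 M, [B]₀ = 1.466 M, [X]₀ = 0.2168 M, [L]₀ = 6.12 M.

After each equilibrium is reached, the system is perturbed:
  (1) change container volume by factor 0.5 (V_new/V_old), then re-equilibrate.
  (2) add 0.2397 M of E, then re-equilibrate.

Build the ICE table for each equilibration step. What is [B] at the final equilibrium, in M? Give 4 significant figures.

[B]_eq = 2.716 M

Q₀ = 8.1445e+04 vs Keq = 5.3470e-05 ⇒ Q>K, reverse
Step 1:
                   E          B          X          L
  I           0.0173      1.466     0.2168       6.12
  C           0.3244    -0.1081    -0.2163    -0.1081
  E           0.3417      1.358 5.1128e-04      6.012
  solve Keq expr → x = -0.1081; check Q = 5.3470e-05
Then change container volume by factor 0.5 (V_new/V_old).
Step 2:
                   E          B          X          L
  I           0.6835      2.716   0.001023      12.02
  C       4.4814e-04 -1.4938e-04 -2.9876e-04 -1.4938e-04
  E           0.6839      2.716 7.2379e-04      12.02
  solve Keq expr → x = -1.4938e-04; check Q = 5.3470e-05
Then add 0.2397 M of E.
Step 3:
                   E          B          X          L
  I           0.9236      2.716 7.2379e-04      12.02
  C       -6.1640e-04 2.0547e-04 4.1093e-04 2.0547e-04
  E            0.923      2.716   0.001135      12.02
  solve Keq expr → x = 2.0547e-04; check Q = 5.3470e-05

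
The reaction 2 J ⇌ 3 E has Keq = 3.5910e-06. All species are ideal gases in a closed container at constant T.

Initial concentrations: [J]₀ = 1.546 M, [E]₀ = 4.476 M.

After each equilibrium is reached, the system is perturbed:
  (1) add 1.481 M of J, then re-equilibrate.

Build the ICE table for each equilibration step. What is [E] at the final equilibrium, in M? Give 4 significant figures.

[E]_eq = 0.05044 M

Q₀ = 37.52 vs Keq = 3.5910e-06 ⇒ Q>K, reverse
Step 1:
                   J          E
  Initial      1.546      4.476
  Change       2.956     -4.434
  Equil        4.502    0.04175
  solve Keq expr → x = -1.478; check Q = 3.5910e-06
Then add 1.481 M of J.
Step 2:
                   J          E
  Initial      5.983    0.04175
  Change   -0.005789   0.008684
  Equil        5.977    0.05044
  solve Keq expr → x = 0.002895; check Q = 3.5910e-06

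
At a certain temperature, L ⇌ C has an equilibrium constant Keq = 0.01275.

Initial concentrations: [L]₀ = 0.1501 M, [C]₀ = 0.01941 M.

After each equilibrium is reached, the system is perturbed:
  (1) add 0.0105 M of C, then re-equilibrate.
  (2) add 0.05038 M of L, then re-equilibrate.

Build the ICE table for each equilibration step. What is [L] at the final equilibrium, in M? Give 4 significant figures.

[L]_eq = 0.2275 M

Q₀ = 0.1293 vs Keq = 0.01275 ⇒ Q>K, reverse
Step 1:
                   L          C
  I           0.1501    0.01941
  C          0.01728   -0.01728
  E           0.1674   0.002134
  solve Keq expr → x = -0.01728; check Q = 0.01275
Then add 0.0105 M of C.
Step 2:
                   L          C
  I           0.1674    0.01263
  C          0.01037   -0.01037
  E           0.1777   0.002266
  solve Keq expr → x = -0.01037; check Q = 0.01275
Then add 0.05038 M of L.
Step 3:
                   L          C
  I           0.2281   0.002266
  C       -6.3426e-04 6.3426e-04
  E           0.2275     0.0029
  solve Keq expr → x = 6.3426e-04; check Q = 0.01275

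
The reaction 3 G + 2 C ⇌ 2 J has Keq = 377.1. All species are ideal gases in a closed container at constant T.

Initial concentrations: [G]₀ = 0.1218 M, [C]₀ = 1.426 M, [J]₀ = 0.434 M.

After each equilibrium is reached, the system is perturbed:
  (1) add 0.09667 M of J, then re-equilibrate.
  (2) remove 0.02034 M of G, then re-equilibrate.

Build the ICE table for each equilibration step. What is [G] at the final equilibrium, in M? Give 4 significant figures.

[G]_eq = 0.07389 M

Q₀ = 51.26 vs Keq = 377.1 ⇒ Q<K, forward
Step 1:
                    G           C           J
  I            0.1218       1.426       0.434
  C          -0.05457    -0.03638     0.03638
  E           0.06723        1.39      0.4704
  solve Keq expr → x = 0.01819; check Q = 377.1
Then add 0.09667 M of J.
Step 2:
                    G           C           J
  I           0.06723        1.39      0.5671
  C          0.008231    0.005487   -0.005487
  E           0.07546       1.395      0.5616
  solve Keq expr → x = -0.002744; check Q = 377.1
Then remove 0.02034 M of G.
Step 3:
                    G           C           J
  I           0.05512       1.395      0.5616
  C           0.01877     0.01252    -0.01252
  E           0.07389       1.408       0.549
  solve Keq expr → x = -0.006258; check Q = 377.1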